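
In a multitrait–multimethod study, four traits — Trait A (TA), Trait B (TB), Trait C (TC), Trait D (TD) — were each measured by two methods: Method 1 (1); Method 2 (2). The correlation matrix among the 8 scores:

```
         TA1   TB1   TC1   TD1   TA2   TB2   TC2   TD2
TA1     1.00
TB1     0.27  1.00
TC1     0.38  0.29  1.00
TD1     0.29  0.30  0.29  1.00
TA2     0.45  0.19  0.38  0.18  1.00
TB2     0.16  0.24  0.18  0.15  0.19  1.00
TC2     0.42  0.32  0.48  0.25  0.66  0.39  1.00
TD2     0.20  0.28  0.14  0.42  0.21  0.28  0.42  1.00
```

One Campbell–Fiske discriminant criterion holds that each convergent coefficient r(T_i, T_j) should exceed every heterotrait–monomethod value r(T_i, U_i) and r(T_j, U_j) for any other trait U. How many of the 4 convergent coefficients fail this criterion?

4

Convergent coefficients and their comparison sets:
TA (methods 1·2): 0.45 vs {0.27, 0.19, 0.38, 0.66, 0.29, 0.21} → fail.
TB (methods 1·2): 0.24 vs {0.27, 0.19, 0.29, 0.39, 0.30, 0.28} → fail.
TC (methods 1·2): 0.48 vs {0.38, 0.66, 0.29, 0.39, 0.29, 0.42} → fail.
TD (methods 1·2): 0.42 vs {0.29, 0.21, 0.30, 0.28, 0.29, 0.42} → fail.
4 of 4 fail.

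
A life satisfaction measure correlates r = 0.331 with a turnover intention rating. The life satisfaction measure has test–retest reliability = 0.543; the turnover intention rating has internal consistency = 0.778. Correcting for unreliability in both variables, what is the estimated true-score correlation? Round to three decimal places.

r_true = r_obs / √(r_xx · r_yy) = 0.331 / √(0.543 × 0.778) = 0.331 / √0.422454 = 0.331 / 0.6500 ≈ 0.509.

0.509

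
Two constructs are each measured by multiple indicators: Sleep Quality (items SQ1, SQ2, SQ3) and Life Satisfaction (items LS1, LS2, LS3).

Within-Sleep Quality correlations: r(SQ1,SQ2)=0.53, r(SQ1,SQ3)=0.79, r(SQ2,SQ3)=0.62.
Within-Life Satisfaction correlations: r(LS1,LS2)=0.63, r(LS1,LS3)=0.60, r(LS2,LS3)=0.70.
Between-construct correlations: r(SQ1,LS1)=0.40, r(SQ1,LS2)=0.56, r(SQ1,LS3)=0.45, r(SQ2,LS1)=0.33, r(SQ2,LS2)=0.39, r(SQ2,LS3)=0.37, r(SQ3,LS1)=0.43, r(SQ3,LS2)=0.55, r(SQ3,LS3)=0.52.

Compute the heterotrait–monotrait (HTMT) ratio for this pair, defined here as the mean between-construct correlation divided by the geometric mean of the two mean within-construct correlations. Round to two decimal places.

0.69

Mean between = 4.00/9 = 0.4444.
Mean within-SQ = 1.94/3 = 0.6467; mean within-LS = 1.93/3 = 0.6433.
Geometric mean = √(0.6467 × 0.6433) = 0.6450.
HTMT = 0.4444 / 0.6450 = 0.69.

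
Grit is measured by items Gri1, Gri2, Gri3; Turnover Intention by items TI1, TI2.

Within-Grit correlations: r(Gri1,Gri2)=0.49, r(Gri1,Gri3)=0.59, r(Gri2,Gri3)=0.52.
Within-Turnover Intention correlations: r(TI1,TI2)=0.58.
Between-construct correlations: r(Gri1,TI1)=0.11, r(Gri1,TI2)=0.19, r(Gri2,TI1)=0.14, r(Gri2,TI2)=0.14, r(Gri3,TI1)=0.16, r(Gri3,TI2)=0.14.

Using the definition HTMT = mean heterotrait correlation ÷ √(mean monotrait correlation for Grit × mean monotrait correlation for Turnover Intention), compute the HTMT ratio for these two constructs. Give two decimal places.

0.26

Between-construct mean = 0.88/6 = 0.1467.
Mean within-Gri = 1.60/3 = 0.5333; mean within-TI = 0.58/1 = 0.5800.
Geometric mean = √(0.5333 × 0.5800) = 0.5562.
HTMT = 0.1467 / 0.5562 = 0.26.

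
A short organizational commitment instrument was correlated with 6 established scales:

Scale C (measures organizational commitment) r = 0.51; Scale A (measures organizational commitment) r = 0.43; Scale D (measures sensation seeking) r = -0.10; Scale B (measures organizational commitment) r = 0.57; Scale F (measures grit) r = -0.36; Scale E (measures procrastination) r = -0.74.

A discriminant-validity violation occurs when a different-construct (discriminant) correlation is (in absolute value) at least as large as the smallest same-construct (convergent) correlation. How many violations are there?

1

Convergent (same construct = organizational commitment): Scale C, Scale A, Scale B.
Smallest convergent = 0.43. Discriminant |r|: 0.10, 0.36, 0.74; count ≥ 0.43 → 1.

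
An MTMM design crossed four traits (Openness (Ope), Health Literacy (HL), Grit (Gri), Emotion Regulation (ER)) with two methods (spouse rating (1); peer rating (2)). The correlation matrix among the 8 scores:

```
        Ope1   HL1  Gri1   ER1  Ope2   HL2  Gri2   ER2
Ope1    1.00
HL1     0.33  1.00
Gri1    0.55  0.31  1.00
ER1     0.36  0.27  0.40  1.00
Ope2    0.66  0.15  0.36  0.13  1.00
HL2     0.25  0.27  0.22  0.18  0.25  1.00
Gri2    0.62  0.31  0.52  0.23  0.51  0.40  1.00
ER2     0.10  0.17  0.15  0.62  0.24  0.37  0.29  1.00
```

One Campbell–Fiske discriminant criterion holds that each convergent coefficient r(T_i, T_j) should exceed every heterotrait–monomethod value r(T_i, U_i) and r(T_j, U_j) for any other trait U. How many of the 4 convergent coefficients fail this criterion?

2

Convergent coefficients and their comparison sets:
Ope (methods 1·2): 0.66 vs {0.33, 0.25, 0.55, 0.51, 0.36, 0.24} → pass.
HL (methods 1·2): 0.27 vs {0.33, 0.25, 0.31, 0.40, 0.27, 0.37} → fail.
Gri (methods 1·2): 0.52 vs {0.55, 0.51, 0.31, 0.40, 0.40, 0.29} → fail.
ER (methods 1·2): 0.62 vs {0.36, 0.24, 0.27, 0.37, 0.40, 0.29} → pass.
2 of 4 fail.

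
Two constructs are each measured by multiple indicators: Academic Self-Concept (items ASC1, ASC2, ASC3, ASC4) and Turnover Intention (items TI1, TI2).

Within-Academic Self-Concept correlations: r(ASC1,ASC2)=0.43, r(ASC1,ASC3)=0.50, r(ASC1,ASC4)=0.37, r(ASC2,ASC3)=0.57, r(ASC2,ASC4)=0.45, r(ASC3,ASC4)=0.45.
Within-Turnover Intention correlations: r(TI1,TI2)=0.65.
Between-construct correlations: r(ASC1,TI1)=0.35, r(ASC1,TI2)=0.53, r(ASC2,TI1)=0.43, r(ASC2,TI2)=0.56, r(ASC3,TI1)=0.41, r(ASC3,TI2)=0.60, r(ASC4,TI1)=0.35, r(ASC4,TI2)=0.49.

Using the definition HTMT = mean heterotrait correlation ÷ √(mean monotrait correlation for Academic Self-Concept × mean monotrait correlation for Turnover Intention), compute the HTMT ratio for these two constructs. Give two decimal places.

Between-construct mean = 3.72/8 = 0.4650.
Mean within-ASC = 2.77/6 = 0.4617; mean within-TI = 0.65/1 = 0.6500.
Geometric mean = √(0.4617 × 0.6500) = 0.5478.
HTMT = 0.4650 / 0.5478 = 0.85.

0.85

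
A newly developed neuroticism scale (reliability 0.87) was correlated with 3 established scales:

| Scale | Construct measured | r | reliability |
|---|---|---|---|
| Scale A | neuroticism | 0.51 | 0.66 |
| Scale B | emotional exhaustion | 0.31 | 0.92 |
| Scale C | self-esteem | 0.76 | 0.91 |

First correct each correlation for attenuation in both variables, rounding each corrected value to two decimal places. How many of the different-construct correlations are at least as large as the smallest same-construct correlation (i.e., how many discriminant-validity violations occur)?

Disattenuated r (r / √(r_scale · r_new)):
  Scale A (conv): 0.51 / √(0.66·0.87) = 0.67
  Scale B (disc): 0.31 / √(0.92·0.87) = 0.35
  Scale C (disc): 0.76 / √(0.91·0.87) = 0.85
Smallest convergent = 0.67. Discriminant values: 0.35, 0.85; count ≥ 0.67 → 1.

1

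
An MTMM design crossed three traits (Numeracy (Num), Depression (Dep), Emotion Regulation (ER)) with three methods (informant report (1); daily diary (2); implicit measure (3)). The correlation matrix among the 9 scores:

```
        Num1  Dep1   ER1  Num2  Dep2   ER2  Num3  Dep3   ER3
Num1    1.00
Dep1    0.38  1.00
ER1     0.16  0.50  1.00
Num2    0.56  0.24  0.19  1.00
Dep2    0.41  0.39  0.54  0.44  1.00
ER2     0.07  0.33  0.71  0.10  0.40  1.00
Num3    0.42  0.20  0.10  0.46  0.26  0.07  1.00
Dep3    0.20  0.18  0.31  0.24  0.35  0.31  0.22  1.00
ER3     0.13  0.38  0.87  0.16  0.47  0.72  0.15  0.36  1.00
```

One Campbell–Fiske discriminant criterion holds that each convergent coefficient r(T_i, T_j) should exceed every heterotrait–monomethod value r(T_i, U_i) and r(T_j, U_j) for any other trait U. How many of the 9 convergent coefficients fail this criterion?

Each convergent coefficient versus the relevant comparison correlations:
Num (methods 1·2): 0.56 vs {0.38, 0.44, 0.16, 0.10} → pass.
Num (methods 1·3): 0.42 vs {0.38, 0.22, 0.16, 0.15} → pass.
Num (methods 2·3): 0.46 vs {0.44, 0.22, 0.10, 0.15} → pass.
Dep (methods 1·2): 0.39 vs {0.38, 0.44, 0.50, 0.40} → fail.
Dep (methods 1·3): 0.18 vs {0.38, 0.22, 0.50, 0.36} → fail.
Dep (methods 2·3): 0.35 vs {0.44, 0.22, 0.40, 0.36} → fail.
ER (methods 1·2): 0.71 vs {0.16, 0.10, 0.50, 0.40} → pass.
ER (methods 1·3): 0.87 vs {0.16, 0.15, 0.50, 0.36} → pass.
ER (methods 2·3): 0.72 vs {0.10, 0.15, 0.40, 0.36} → pass.
3 of 9 fail.

3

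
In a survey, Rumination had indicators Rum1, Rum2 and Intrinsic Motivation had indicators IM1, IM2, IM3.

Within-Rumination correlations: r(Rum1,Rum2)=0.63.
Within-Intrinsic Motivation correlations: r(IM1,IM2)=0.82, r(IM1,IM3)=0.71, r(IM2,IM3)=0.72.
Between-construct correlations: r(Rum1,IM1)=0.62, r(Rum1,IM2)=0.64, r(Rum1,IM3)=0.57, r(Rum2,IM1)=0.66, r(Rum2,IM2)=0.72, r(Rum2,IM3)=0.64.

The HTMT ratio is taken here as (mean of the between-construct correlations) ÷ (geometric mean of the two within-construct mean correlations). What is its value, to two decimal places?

Between-construct mean = 3.85/6 = 0.6417.
Mean within-Rum = 0.63/1 = 0.6300; mean within-IM = 2.25/3 = 0.7500.
Geometric mean = √(0.6300 × 0.7500) = 0.6874.
HTMT = 0.6417 / 0.6874 = 0.93.

0.93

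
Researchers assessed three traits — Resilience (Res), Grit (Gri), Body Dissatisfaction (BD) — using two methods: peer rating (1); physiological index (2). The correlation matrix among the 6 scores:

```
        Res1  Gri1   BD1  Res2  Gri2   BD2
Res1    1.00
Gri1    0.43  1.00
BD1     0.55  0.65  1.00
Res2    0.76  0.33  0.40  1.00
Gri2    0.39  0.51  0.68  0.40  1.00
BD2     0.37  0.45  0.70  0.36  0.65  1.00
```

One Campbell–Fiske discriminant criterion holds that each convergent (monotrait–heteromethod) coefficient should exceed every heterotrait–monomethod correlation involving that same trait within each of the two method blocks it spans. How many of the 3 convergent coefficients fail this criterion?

Each convergent coefficient versus the relevant comparison correlations:
Res (methods 1·2): 0.76 vs {0.43, 0.40, 0.55, 0.36} → pass.
Gri (methods 1·2): 0.51 vs {0.43, 0.40, 0.65, 0.65} → fail.
BD (methods 1·2): 0.70 vs {0.55, 0.36, 0.65, 0.65} → pass.
1 of 3 fail.

1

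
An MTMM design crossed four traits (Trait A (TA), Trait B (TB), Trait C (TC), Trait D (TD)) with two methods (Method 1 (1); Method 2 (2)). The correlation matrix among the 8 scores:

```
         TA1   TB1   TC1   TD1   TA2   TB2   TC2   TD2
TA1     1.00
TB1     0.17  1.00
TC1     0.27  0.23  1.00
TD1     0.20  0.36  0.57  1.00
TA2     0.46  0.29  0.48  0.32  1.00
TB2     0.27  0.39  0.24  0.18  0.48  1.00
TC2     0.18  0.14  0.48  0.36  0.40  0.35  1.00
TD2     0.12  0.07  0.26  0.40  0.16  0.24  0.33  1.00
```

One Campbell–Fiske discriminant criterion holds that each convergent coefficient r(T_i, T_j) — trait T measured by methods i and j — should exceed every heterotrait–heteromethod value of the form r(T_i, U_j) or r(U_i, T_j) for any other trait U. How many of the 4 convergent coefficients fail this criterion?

2

Each convergent coefficient versus the relevant comparison correlations:
TA (methods 1·2): 0.46 vs {0.27, 0.29, 0.18, 0.48, 0.12, 0.32} → fail.
TB (methods 1·2): 0.39 vs {0.29, 0.27, 0.14, 0.24, 0.07, 0.18} → pass.
TC (methods 1·2): 0.48 vs {0.48, 0.18, 0.24, 0.14, 0.26, 0.36} → fail.
TD (methods 1·2): 0.40 vs {0.32, 0.12, 0.18, 0.07, 0.36, 0.26} → pass.
2 of 4 fail.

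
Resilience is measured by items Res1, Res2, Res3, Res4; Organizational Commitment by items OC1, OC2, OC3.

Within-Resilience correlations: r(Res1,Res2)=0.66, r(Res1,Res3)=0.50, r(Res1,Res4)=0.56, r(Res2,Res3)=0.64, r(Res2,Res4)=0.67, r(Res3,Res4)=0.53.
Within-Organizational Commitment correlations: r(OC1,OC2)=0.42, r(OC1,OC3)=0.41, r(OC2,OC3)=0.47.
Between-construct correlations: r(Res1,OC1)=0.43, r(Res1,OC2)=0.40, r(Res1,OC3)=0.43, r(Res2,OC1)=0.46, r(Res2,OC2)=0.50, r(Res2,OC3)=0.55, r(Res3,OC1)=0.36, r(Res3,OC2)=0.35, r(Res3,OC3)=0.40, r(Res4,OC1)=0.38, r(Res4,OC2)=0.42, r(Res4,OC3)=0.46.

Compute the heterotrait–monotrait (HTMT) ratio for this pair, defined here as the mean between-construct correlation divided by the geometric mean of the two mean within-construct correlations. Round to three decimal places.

0.845

Mean heterotrait r = 5.14/12 = 0.4283.
Mean within-Res = 3.56/6 = 0.5933; mean within-OC = 1.30/3 = 0.4333.
Geometric mean = √(0.5933 × 0.4333) = 0.5070.
HTMT = 0.4283 / 0.5070 = 0.845.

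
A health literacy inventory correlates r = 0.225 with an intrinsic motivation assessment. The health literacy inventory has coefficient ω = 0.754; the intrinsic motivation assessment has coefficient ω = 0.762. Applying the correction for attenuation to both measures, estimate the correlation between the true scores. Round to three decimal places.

r_true = r_obs / √(r_xx · r_yy) = 0.225 / √(0.754 × 0.762) = 0.225 / √0.574548 = 0.225 / 0.7580 ≈ 0.297.

0.297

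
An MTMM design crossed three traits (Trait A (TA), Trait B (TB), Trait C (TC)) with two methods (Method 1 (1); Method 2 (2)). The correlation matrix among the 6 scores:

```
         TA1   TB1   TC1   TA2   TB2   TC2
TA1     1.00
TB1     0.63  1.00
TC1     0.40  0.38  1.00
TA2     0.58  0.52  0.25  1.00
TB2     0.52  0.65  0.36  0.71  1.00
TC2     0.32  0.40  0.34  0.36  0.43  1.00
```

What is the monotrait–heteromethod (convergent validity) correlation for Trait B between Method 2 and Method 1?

0.65

Same trait (TB), different methods: r(TB2, TB1) = 0.65.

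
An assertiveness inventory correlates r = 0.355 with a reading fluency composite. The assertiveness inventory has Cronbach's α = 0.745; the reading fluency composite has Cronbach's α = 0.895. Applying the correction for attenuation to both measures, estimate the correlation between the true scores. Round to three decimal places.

0.435

r_true = r_obs / √(r_xx · r_yy) = 0.355 / √(0.745 × 0.895) = 0.355 / √0.666775 = 0.355 / 0.8166 ≈ 0.435.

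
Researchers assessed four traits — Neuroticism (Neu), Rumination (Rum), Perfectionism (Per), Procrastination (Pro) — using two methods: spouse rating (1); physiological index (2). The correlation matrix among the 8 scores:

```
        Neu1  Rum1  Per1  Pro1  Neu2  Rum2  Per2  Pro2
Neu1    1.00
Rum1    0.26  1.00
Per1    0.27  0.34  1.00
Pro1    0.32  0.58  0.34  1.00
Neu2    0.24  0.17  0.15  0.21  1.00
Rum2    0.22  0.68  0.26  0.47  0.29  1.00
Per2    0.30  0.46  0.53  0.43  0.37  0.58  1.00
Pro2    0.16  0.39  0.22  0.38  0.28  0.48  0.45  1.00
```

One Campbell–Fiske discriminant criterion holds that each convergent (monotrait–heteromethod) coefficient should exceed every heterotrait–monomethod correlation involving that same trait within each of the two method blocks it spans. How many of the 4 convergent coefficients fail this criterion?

3

Each convergent coefficient versus the relevant comparison correlations:
Neu (methods 1·2): 0.24 vs {0.26, 0.29, 0.27, 0.37, 0.32, 0.28} → fail.
Rum (methods 1·2): 0.68 vs {0.26, 0.29, 0.34, 0.58, 0.58, 0.48} → pass.
Per (methods 1·2): 0.53 vs {0.27, 0.37, 0.34, 0.58, 0.34, 0.45} → fail.
Pro (methods 1·2): 0.38 vs {0.32, 0.28, 0.58, 0.48, 0.34, 0.45} → fail.
3 of 4 fail.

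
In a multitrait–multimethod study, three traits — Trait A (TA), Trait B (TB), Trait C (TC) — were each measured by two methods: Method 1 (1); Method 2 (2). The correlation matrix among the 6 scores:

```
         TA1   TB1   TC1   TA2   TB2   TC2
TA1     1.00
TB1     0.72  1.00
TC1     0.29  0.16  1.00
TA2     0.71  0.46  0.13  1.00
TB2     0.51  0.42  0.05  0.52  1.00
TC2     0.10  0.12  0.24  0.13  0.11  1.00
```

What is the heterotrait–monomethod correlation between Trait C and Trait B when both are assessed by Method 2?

Different traits, same method: r(TC2, TB2) = 0.11.

0.11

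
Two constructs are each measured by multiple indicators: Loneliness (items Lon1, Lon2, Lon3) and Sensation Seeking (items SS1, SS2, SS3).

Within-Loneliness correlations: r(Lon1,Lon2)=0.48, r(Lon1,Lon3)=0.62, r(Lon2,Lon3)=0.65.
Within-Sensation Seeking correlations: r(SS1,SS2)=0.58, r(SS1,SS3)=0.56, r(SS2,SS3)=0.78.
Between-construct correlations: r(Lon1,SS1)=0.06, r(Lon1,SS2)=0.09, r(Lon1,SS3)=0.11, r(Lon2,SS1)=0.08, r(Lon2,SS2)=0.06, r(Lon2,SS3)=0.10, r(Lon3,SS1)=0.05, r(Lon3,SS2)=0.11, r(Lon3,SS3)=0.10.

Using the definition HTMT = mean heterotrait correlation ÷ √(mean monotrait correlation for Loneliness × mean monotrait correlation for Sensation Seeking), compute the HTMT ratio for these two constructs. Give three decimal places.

Mean heterotrait r = 0.76/9 = 0.0844.
Mean within-Lon = 1.75/3 = 0.5833; mean within-SS = 1.92/3 = 0.6400.
Geometric mean = √(0.5833 × 0.6400) = 0.6110.
HTMT = 0.0844 / 0.6110 = 0.138.

0.138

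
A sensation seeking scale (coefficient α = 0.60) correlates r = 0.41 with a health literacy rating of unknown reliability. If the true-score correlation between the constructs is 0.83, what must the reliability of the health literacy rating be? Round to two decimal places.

0.41

r_true = r_obs / √(r_xx · r_yy) ⇒ 0.83 = 0.41 / √(0.60 · r_yy).
√(0.60 · r_yy) = 0.41 / 0.83 = 0.4940; 0.60 · r_yy = 0.2440; r_yy = 0.2440 / 0.60 ≈ 0.41.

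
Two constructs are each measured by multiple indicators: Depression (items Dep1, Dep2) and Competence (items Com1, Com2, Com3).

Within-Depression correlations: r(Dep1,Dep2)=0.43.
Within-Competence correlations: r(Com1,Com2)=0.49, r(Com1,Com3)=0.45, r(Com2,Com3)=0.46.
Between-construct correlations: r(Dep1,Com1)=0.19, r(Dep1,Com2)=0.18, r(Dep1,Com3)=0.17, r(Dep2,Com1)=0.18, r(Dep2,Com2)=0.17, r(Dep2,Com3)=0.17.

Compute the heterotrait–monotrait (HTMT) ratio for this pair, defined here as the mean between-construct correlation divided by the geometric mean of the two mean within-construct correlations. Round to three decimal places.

Between-construct mean = 1.06/6 = 0.1767.
Mean within-Dep = 0.43/1 = 0.4300; mean within-Com = 1.40/3 = 0.4667.
Geometric mean = √(0.4300 × 0.4667) = 0.4480.
HTMT = 0.1767 / 0.4480 = 0.394.

0.394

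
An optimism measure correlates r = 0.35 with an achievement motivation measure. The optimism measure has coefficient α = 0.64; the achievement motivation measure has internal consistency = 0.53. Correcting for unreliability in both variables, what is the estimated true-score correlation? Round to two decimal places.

0.60

r_true = r_obs / √(r_xx · r_yy) = 0.35 / √(0.64 × 0.53) = 0.35 / √0.3392 = 0.35 / 0.5824 ≈ 0.60.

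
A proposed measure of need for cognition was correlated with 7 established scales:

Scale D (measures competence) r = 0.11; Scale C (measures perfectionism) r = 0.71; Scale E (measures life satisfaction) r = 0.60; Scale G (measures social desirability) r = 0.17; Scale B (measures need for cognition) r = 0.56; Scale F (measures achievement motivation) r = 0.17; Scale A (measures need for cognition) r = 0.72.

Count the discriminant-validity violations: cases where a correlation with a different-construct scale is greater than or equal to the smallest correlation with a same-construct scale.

2

Convergent (same construct = need for cognition): Scale B, Scale A.
Smallest convergent = 0.56. Discriminant values: 0.11, 0.71, 0.60, 0.17, 0.17; count ≥ 0.56 → 2.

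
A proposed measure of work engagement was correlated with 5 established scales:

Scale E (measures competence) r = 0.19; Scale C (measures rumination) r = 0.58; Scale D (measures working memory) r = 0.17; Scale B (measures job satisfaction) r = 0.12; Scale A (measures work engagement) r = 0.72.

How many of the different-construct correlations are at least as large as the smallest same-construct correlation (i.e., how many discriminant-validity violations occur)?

Convergent (same construct = work engagement): Scale A.
Smallest convergent = 0.72. Discriminant values: 0.19, 0.58, 0.17, 0.12; count ≥ 0.72 → 0.

0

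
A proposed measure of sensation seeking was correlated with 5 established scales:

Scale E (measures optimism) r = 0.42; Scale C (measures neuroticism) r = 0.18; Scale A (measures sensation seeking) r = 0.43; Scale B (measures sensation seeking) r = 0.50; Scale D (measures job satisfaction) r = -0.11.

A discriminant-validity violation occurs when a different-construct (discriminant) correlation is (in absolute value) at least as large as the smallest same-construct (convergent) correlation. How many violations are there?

Convergent (same construct = sensation seeking): Scale A, Scale B.
Smallest convergent = 0.43. Discriminant |r|: 0.42, 0.18, 0.11; count ≥ 0.43 → 0.

0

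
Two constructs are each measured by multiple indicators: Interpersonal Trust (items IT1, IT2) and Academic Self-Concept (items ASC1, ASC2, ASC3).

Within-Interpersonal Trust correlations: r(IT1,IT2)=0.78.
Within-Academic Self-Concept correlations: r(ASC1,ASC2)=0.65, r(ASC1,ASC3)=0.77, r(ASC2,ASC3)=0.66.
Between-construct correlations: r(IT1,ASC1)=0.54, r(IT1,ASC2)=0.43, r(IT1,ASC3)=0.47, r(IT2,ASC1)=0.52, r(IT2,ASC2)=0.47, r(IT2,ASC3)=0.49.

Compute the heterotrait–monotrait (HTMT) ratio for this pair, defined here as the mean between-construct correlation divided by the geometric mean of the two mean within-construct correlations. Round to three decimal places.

Between-construct mean = 2.92/6 = 0.4867.
Mean within-IT = 0.78/1 = 0.7800; mean within-ASC = 2.08/3 = 0.6933.
Geometric mean = √(0.7800 × 0.6933) = 0.7354.
HTMT = 0.4867 / 0.7354 = 0.662.

0.662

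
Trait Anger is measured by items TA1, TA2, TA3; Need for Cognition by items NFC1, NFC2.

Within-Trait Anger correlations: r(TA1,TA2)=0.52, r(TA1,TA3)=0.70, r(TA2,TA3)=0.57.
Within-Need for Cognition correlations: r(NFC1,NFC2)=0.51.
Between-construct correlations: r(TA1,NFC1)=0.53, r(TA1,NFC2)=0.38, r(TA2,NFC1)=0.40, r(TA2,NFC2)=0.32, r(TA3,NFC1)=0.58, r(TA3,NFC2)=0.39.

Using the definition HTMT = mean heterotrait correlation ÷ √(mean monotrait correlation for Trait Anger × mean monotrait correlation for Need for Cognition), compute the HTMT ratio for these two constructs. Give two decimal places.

0.79

Mean heterotrait r = 2.60/6 = 0.4333.
Mean within-TA = 1.79/3 = 0.5967; mean within-NFC = 0.51/1 = 0.5100.
Geometric mean = √(0.5967 × 0.5100) = 0.5516.
HTMT = 0.4333 / 0.5516 = 0.79.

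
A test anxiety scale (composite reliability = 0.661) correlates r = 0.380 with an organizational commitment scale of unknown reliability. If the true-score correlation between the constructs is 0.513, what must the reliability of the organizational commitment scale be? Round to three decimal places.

0.830

r_true = r_obs / √(r_xx · r_yy) ⇒ 0.513 = 0.380 / √(0.661 · r_yy).
√(0.661 · r_yy) = 0.380 / 0.513 = 0.7407; 0.661 · r_yy = 0.5486; r_yy = 0.5486 / 0.661 ≈ 0.830.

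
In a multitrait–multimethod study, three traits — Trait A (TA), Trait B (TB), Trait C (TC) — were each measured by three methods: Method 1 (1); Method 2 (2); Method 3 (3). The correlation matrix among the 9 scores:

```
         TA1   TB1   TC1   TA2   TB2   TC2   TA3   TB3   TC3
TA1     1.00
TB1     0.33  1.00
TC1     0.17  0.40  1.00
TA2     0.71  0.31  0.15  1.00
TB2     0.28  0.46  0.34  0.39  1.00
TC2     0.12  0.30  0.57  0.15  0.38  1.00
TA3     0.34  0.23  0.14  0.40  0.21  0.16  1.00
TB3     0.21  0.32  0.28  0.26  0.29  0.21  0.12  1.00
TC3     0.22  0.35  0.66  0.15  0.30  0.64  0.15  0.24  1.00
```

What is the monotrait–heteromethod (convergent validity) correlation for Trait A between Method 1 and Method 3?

0.34

Same trait (TA), different methods: r(TA1, TA3) = 0.34.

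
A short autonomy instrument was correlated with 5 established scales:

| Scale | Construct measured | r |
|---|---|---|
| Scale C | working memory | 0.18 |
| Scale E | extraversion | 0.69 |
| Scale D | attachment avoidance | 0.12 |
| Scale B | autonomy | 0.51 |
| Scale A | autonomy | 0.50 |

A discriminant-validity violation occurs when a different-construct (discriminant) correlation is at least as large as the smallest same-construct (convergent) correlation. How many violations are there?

1

Convergent (same construct = autonomy): Scale B, Scale A.
Smallest convergent = 0.50. Discriminant values: 0.18, 0.69, 0.12; count ≥ 0.50 → 1.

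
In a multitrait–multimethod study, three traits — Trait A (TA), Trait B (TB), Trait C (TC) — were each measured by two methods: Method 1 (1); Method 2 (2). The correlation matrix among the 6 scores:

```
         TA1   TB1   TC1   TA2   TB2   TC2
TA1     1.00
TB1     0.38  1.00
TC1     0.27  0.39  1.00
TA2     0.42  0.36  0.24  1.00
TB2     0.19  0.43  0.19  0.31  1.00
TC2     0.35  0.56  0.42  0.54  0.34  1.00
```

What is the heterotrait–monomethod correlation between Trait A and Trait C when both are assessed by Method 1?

0.27

Different traits, same method: r(TA1, TC1) = 0.27.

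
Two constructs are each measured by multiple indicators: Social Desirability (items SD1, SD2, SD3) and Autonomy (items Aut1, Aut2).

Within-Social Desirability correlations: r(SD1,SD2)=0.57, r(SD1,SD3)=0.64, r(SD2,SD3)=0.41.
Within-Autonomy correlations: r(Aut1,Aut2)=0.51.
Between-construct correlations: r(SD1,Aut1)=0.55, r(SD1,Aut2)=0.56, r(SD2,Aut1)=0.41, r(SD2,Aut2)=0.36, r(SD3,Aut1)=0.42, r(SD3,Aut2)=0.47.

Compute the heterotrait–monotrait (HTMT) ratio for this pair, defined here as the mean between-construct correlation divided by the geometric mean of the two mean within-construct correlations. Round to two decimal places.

0.88

Mean between = 2.77/6 = 0.4617.
Mean within-SD = 1.62/3 = 0.5400; mean within-Aut = 0.51/1 = 0.5100.
Geometric mean = √(0.5400 × 0.5100) = 0.5248.
HTMT = 0.4617 / 0.5248 = 0.88.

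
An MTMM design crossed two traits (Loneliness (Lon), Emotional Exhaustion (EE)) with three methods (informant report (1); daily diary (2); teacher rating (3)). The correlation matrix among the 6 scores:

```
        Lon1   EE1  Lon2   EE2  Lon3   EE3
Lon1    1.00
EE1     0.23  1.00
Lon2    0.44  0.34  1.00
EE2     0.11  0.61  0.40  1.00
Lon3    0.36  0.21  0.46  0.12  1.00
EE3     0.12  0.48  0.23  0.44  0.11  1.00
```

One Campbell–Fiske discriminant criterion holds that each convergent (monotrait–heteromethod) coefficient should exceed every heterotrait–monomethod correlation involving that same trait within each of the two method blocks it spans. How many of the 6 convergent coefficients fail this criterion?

0

Convergent coefficients and their comparison sets:
Lon (methods 1·2): 0.44 vs {0.23, 0.40} → pass.
Lon (methods 1·3): 0.36 vs {0.23, 0.11} → pass.
Lon (methods 2·3): 0.46 vs {0.40, 0.11} → pass.
EE (methods 1·2): 0.61 vs {0.23, 0.40} → pass.
EE (methods 1·3): 0.48 vs {0.23, 0.11} → pass.
EE (methods 2·3): 0.44 vs {0.40, 0.11} → pass.
0 of 6 fail.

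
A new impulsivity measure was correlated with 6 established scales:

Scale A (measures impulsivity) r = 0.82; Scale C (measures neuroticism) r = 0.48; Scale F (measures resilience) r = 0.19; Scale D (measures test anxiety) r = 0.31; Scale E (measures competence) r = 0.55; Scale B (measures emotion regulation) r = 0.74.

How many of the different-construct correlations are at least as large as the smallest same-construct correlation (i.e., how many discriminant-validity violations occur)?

0

Convergent (same construct = impulsivity): Scale A.
Smallest convergent = 0.82. Discriminant values: 0.48, 0.19, 0.31, 0.55, 0.74; count ≥ 0.82 → 0.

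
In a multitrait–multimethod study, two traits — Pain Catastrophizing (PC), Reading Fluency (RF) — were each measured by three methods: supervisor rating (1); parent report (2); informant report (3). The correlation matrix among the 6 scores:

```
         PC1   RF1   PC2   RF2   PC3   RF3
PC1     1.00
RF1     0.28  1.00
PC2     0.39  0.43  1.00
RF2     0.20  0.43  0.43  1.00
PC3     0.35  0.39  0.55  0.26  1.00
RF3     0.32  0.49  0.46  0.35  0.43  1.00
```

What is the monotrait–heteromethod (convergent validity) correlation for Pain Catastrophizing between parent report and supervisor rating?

Same trait (PC), different methods: r(PC2, PC1) = 0.39.

0.39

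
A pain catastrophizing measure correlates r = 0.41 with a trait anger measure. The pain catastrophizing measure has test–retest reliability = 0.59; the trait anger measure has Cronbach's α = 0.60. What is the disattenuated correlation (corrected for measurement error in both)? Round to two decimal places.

0.69

r_true = r_obs / √(r_xx · r_yy) = 0.41 / √(0.59 × 0.60) = 0.41 / √0.3540 = 0.41 / 0.5950 ≈ 0.69.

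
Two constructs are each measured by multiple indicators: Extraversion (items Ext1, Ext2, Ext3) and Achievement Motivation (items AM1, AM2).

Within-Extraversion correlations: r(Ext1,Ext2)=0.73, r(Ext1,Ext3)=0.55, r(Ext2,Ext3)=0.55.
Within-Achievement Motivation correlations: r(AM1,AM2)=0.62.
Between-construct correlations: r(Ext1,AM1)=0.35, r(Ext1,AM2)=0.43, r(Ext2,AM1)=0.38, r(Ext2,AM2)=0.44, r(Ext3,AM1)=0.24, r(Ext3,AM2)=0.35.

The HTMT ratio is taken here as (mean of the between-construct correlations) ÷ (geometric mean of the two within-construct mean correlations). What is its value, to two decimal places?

0.59

Mean between = 2.19/6 = 0.3650.
Mean within-Ext = 1.83/3 = 0.6100; mean within-AM = 0.62/1 = 0.6200.
Geometric mean = √(0.6100 × 0.6200) = 0.6150.
HTMT = 0.3650 / 0.6150 = 0.59.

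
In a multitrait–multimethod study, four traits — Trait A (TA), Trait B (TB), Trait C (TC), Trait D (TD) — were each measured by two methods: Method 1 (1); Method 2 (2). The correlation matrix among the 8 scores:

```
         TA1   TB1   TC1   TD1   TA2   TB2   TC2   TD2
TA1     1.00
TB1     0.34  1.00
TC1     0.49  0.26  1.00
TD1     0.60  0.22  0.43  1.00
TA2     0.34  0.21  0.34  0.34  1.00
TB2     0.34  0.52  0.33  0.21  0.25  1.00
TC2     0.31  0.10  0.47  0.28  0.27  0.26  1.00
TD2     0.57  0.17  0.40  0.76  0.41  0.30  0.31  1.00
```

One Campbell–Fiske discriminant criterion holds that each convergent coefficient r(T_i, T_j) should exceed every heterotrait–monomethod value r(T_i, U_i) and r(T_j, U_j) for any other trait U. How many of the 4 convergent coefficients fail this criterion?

2

Each convergent coefficient versus the relevant comparison correlations:
TA (methods 1·2): 0.34 vs {0.34, 0.25, 0.49, 0.27, 0.60, 0.41} → fail.
TB (methods 1·2): 0.52 vs {0.34, 0.25, 0.26, 0.26, 0.22, 0.30} → pass.
TC (methods 1·2): 0.47 vs {0.49, 0.27, 0.26, 0.26, 0.43, 0.31} → fail.
TD (methods 1·2): 0.76 vs {0.60, 0.41, 0.22, 0.30, 0.43, 0.31} → pass.
2 of 4 fail.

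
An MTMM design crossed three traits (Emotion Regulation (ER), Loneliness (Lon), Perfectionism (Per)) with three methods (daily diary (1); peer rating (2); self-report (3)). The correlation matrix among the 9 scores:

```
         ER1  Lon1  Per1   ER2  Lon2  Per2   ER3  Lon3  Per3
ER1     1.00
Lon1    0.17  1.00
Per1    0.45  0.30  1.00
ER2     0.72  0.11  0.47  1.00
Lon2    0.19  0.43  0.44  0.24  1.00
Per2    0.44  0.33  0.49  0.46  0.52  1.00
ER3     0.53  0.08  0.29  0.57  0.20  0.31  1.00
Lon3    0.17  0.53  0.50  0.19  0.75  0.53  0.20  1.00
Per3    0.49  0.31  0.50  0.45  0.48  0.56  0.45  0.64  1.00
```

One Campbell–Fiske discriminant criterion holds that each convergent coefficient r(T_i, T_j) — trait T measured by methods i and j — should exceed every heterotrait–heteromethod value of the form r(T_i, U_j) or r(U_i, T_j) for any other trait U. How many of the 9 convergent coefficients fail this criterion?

2

Checking each validity diagonal entry against its comparison values:
ER (methods 1·2): 0.72 vs {0.19, 0.11, 0.44, 0.47} → pass.
ER (methods 1·3): 0.53 vs {0.17, 0.08, 0.49, 0.29} → pass.
ER (methods 2·3): 0.57 vs {0.19, 0.20, 0.45, 0.31} → pass.
Lon (methods 1·2): 0.43 vs {0.11, 0.19, 0.33, 0.44} → fail.
Lon (methods 1·3): 0.53 vs {0.08, 0.17, 0.31, 0.50} → pass.
Lon (methods 2·3): 0.75 vs {0.20, 0.19, 0.48, 0.53} → pass.
Per (methods 1·2): 0.49 vs {0.47, 0.44, 0.44, 0.33} → pass.
Per (methods 1·3): 0.50 vs {0.29, 0.49, 0.50, 0.31} → fail.
Per (methods 2·3): 0.56 vs {0.31, 0.45, 0.53, 0.48} → pass.
2 of 9 fail.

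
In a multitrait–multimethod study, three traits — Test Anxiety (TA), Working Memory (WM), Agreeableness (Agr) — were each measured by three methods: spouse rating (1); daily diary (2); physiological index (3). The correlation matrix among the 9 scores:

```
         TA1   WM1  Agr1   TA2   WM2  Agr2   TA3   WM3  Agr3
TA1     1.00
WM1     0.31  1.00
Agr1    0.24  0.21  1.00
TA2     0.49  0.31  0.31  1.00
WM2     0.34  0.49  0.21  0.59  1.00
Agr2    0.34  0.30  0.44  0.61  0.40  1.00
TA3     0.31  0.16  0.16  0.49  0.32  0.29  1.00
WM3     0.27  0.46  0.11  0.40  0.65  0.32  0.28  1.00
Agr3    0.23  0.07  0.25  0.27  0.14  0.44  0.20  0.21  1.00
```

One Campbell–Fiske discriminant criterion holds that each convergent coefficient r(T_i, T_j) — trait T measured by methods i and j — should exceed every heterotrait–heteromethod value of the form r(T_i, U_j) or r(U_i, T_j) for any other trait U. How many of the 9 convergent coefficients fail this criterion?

Convergent coefficients and their comparison sets:
TA (methods 1·2): 0.49 vs {0.34, 0.31, 0.34, 0.31} → pass.
TA (methods 1·3): 0.31 vs {0.27, 0.16, 0.23, 0.16} → pass.
TA (methods 2·3): 0.49 vs {0.40, 0.32, 0.27, 0.29} → pass.
WM (methods 1·2): 0.49 vs {0.31, 0.34, 0.30, 0.21} → pass.
WM (methods 1·3): 0.46 vs {0.16, 0.27, 0.07, 0.11} → pass.
WM (methods 2·3): 0.65 vs {0.32, 0.40, 0.14, 0.32} → pass.
Agr (methods 1·2): 0.44 vs {0.31, 0.34, 0.21, 0.30} → pass.
Agr (methods 1·3): 0.25 vs {0.16, 0.23, 0.11, 0.07} → pass.
Agr (methods 2·3): 0.44 vs {0.29, 0.27, 0.32, 0.14} → pass.
0 of 9 fail.

0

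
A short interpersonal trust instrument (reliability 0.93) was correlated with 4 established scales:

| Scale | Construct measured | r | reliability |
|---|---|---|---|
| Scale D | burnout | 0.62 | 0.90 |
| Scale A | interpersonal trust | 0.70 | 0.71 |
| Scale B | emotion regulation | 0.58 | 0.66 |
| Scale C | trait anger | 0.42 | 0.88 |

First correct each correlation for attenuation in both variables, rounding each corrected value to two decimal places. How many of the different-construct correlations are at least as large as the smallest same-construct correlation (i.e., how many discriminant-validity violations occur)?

0

Disattenuated r (r / √(r_scale · r_new)):
  Scale D (disc): 0.62 / √(0.90·0.93) = 0.68
  Scale A (conv): 0.70 / √(0.71·0.93) = 0.86
  Scale B (disc): 0.58 / √(0.66·0.93) = 0.74
  Scale C (disc): 0.42 / √(0.88·0.93) = 0.46
Smallest convergent = 0.86. Discriminant values: 0.68, 0.74, 0.46; count ≥ 0.86 → 0.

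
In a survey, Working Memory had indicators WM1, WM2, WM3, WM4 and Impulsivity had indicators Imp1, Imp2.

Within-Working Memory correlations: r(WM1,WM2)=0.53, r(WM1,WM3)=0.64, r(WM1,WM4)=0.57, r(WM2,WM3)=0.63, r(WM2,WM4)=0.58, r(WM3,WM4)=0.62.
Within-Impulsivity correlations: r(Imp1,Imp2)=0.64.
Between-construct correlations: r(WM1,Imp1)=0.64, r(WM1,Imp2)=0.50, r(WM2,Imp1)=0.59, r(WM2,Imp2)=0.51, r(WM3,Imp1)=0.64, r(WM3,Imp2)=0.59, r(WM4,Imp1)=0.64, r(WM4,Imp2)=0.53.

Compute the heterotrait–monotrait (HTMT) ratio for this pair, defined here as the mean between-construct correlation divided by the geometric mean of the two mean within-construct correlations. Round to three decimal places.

0.940

Between-construct mean = 4.64/8 = 0.5800.
Mean within-WM = 3.57/6 = 0.5950; mean within-Imp = 0.64/1 = 0.6400.
Geometric mean = √(0.5950 × 0.6400) = 0.6171.
HTMT = 0.5800 / 0.6171 = 0.940.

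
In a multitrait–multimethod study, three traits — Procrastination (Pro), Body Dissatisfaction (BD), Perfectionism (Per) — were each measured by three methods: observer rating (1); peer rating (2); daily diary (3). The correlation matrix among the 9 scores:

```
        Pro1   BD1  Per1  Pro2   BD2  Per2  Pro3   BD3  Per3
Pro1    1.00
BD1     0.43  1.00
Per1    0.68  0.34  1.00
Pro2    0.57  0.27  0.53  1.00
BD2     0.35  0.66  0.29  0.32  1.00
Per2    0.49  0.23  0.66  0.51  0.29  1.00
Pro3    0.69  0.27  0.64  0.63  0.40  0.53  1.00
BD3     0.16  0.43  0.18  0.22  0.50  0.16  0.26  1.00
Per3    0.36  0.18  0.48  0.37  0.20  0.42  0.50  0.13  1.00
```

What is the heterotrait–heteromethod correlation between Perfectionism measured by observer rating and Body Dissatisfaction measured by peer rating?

0.29

Different traits and methods: r(Per1, BD2) = 0.29.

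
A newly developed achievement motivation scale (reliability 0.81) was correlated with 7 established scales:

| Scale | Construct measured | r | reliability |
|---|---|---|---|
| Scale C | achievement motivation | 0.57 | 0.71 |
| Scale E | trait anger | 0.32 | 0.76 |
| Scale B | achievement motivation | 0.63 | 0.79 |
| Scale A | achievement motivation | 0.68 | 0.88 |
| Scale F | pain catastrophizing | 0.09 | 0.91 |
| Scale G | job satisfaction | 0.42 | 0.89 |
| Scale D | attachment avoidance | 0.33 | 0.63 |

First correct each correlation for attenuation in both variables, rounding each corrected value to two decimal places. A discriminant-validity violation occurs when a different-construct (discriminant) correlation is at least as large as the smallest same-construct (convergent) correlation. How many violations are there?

0

Disattenuated r (r / √(r_scale · r_new)):
  Scale C (conv): 0.57 / √(0.71·0.81) = 0.75
  Scale E (disc): 0.32 / √(0.76·0.81) = 0.41
  Scale B (conv): 0.63 / √(0.79·0.81) = 0.79
  Scale A (conv): 0.68 / √(0.88·0.81) = 0.81
  Scale F (disc): 0.09 / √(0.91·0.81) = 0.10
  Scale G (disc): 0.42 / √(0.89·0.81) = 0.49
  Scale D (disc): 0.33 / √(0.63·0.81) = 0.46
Smallest convergent = 0.75. Discriminant values: 0.41, 0.10, 0.49, 0.46; count ≥ 0.75 → 0.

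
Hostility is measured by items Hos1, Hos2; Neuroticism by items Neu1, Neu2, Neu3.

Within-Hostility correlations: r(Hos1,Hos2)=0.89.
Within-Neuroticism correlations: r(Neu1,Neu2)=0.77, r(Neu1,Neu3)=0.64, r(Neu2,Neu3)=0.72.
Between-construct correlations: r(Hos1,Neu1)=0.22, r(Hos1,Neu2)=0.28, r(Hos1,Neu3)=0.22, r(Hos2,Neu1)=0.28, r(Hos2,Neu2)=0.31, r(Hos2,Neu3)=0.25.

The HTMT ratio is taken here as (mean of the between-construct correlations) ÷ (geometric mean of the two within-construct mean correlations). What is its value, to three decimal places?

0.327

Mean between = 1.56/6 = 0.2600.
Mean within-Hos = 0.89/1 = 0.8900; mean within-Neu = 2.13/3 = 0.7100.
Geometric mean = √(0.8900 × 0.7100) = 0.7949.
HTMT = 0.2600 / 0.7949 = 0.327.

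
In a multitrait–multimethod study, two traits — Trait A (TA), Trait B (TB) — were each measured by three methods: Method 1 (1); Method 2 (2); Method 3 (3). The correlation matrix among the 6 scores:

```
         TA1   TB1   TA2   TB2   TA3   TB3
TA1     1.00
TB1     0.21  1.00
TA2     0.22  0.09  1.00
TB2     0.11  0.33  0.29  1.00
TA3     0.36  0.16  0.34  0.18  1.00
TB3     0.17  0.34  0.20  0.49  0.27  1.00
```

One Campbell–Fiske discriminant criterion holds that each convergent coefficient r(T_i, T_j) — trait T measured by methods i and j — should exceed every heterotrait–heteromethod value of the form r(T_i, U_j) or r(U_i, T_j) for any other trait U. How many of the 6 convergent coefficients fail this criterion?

0

Convergent coefficients and their comparison sets:
TA (methods 1·2): 0.22 vs {0.11, 0.09} → pass.
TA (methods 1·3): 0.36 vs {0.17, 0.16} → pass.
TA (methods 2·3): 0.34 vs {0.20, 0.18} → pass.
TB (methods 1·2): 0.33 vs {0.09, 0.11} → pass.
TB (methods 1·3): 0.34 vs {0.16, 0.17} → pass.
TB (methods 2·3): 0.49 vs {0.18, 0.20} → pass.
0 of 6 fail.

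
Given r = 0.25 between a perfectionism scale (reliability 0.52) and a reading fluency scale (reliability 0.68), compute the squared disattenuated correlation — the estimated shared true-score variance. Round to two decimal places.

0.18

Disattenuated r = 0.25 / √(0.52 × 0.68) = 0.25 / 0.5946 = 0.4205.
Shared true-score variance = 0.4205² = 0.1768 ≈ 0.18.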